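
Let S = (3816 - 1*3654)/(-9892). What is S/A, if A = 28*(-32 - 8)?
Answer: 81/5539520 ≈ 1.4622e-5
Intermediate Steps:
A = -1120 (A = 28*(-40) = -1120)
S = -81/4946 (S = (3816 - 3654)*(-1/9892) = 162*(-1/9892) = -81/4946 ≈ -0.016377)
S/A = -81/4946/(-1120) = -81/4946*(-1/1120) = 81/5539520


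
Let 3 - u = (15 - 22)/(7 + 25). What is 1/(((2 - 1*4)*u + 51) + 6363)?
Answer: 16/102521 ≈ 0.00015607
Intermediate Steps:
u = 103/32 (u = 3 - (15 - 22)/(7 + 25) = 3 - (-7)/32 = 3 - 1*(-7/32) = 3 + 7/32 = 103/32 ≈ 3.2188)
1/(((2 - 1*4)*u + 51) + 6363) = 1/(((2 - 1*4)*(103/32) + 51) + 6363) = 1/(((2 - 4)*(103/32) + 51) + 6363) = 1/((-2*103/32 + 51) + 6363) = 1/((-103/16 + 51) + 6363) = 1/(713/16 + 6363) = 1/(102521/16) = 16/102521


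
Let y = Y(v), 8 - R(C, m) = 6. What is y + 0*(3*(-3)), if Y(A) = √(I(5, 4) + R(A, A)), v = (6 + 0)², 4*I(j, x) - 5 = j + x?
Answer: √22/2 ≈ 2.3452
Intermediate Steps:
I(j, x) = 5/4 + j/4 + x/4 (I(j, x) = 5/4 + (j + x)/4 = 5/4 + (j/4 + x/4) = 5/4 + j/4 + x/4)
R(C, m) = 2 (R(C, m) = 8 - 1*6 = 8 - 6 = 2)
v = 36 (v = 6² = 36)
Y(A) = √22/2 (Y(A) = √((5/4 + (¼)*5 + (¼)*4) + 2) = √((5/4 + 5/4 + 1) + 2) = √(7/2 + 2) = √(11/2) = √22/2)
y = √22/2 ≈ 2.3452
y + 0*(3*(-3)) = √22/2 + 0*(3*(-3)) = √22/2 + 0*(-9) = √22/2 + 0 = √22/2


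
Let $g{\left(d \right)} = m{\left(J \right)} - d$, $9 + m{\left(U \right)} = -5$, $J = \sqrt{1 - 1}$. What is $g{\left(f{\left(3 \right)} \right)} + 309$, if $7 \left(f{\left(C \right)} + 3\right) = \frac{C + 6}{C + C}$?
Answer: $\frac{4169}{14} \approx 297.79$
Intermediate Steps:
$J = 0$ ($J = \sqrt{0} = 0$)
$m{\left(U \right)} = -14$ ($m{\left(U \right)} = -9 - 5 = -14$)
$f{\left(C \right)} = -3 + \frac{6 + C}{14 C}$ ($f{\left(C \right)} = -3 + \frac{\left(C + 6\right) \frac{1}{C + C}}{7} = -3 + \frac{\left(6 + C\right) \frac{1}{2 C}}{7} = -3 + \frac{\frac{1}{2} \frac{1}{C} \left(6 + C\right)}{7} = -3 + \frac{6 + C}{14 C}$)
$g{\left(d \right)} = -14 - d$
$g{\left(f{\left(3 \right)} \right)} + 309 = \left(-14 - \frac{6 - 123}{14 \cdot 3}\right) + 309 = \left(-14 - \frac{1}{14} \cdot \frac{1}{3} \left(6 - 123\right)\right) + 309 = \left(-14 - \frac{1}{14} \cdot \frac{1}{3} \left(-117\right)\right) + 309 = \left(-14 - - \frac{39}{14}\right) + 309 = \left(-14 + \frac{39}{14}\right) + 309 = - \frac{157}{14} + 309 = \frac{4169}{14}$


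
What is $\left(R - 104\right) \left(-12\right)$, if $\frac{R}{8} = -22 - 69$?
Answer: $9984$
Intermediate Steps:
$R = -728$ ($R = 8 \left(-22 - 69\right) = 8 \left(-91\right) = -728$)
$\left(R - 104\right) \left(-12\right) = \left(-728 - 104\right) \left(-12\right) = \left(-832\right) \left(-12\right) = 9984$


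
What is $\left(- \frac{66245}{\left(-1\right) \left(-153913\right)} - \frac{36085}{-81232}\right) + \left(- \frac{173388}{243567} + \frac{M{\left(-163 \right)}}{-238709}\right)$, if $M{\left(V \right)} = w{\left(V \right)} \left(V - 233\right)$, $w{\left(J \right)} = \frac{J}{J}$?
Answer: $- \frac{168742323054461546555}{242308380576727380816} \approx -0.69639$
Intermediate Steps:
$w{\left(J \right)} = 1$
$M{\left(V \right)} = -233 + V$ ($M{\left(V \right)} = 1 \left(V - 233\right) = 1 \left(-233 + V\right) = -233 + V$)
$\left(- \frac{66245}{\left(-1\right) \left(-153913\right)} - \frac{36085}{-81232}\right) + \left(- \frac{173388}{243567} + \frac{M{\left(-163 \right)}}{-238709}\right) = \left(- \frac{66245}{\left(-1\right) \left(-153913\right)} - \frac{36085}{-81232}\right) - \left(\frac{57796}{81189} - \frac{-233 - 163}{-238709}\right) = \left(- \frac{66245}{153913} - - \frac{36085}{81232}\right) - \frac{13764274520}{19380545001} = \left(\left(-66245\right) \frac{1}{153913} + \frac{36085}{81232}\right) + \left(- \frac{57796}{81189} + \frac{396}{238709}\right) = \left(- \frac{66245}{153913} + \frac{36085}{81232}\right) - \frac{13764274520}{19380545001} = \frac{172736765}{12502660816} - \frac{13764274520}{19380545001} = - \frac{168742323054461546555}{242308380576727380816}$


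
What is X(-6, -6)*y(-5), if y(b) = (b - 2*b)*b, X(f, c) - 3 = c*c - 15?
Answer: -600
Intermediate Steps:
X(f, c) = -12 + c² (X(f, c) = 3 + (c*c - 15) = 3 + (c² - 15) = 3 + (-15 + c²) = -12 + c²)
y(b) = -b² (y(b) = (-b)*b = -b²)
X(-6, -6)*y(-5) = (-12 + (-6)²)*(-1*(-5)²) = (-12 + 36)*(-1*25) = 24*(-25) = -600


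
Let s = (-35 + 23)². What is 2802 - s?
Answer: 2658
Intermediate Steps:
s = 144 (s = (-12)² = 144)
2802 - s = 2802 - 1*144 = 2802 - 144 = 2658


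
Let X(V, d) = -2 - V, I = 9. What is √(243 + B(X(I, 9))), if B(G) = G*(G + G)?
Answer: √485 ≈ 22.023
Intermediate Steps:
B(G) = 2*G² (B(G) = G*(2*G) = 2*G²)
√(243 + B(X(I, 9))) = √(243 + 2*(-2 - 1*9)²) = √(243 + 2*(-2 - 9)²) = √(243 + 2*(-11)²) = √(243 + 2*121) = √(243 + 242) = √485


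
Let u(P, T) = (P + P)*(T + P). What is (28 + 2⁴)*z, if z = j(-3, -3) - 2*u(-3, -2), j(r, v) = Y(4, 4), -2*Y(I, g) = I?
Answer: -2728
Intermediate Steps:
Y(I, g) = -I/2
u(P, T) = 2*P*(P + T) (u(P, T) = (2*P)*(P + T) = 2*P*(P + T))
j(r, v) = -2 (j(r, v) = -½*4 = -2)
z = -62 (z = -2 - 4*(-3)*(-3 - 2) = -2 - 4*(-3)*(-5) = -2 - 2*30 = -2 - 60 = -62)
(28 + 2⁴)*z = (28 + 2⁴)*(-62) = (28 + 16)*(-62) = 44*(-62) = -2728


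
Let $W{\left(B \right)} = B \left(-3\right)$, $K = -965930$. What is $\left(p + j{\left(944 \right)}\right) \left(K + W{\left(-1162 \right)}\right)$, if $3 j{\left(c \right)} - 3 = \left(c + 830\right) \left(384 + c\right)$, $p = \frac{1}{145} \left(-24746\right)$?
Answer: $- \frac{328701225064828}{435} \approx -7.5564 \cdot 10^{11}$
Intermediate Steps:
$p = - \frac{24746}{145}$ ($p = \frac{1}{145} \left(-24746\right) = - \frac{24746}{145} \approx -170.66$)
$j{\left(c \right)} = 1 + \frac{\left(384 + c\right) \left(830 + c\right)}{3}$ ($j{\left(c \right)} = 1 + \frac{\left(c + 830\right) \left(384 + c\right)}{3} = 1 + \frac{\left(830 + c\right) \left(384 + c\right)}{3} = 1 + \frac{\left(384 + c\right) \left(830 + c\right)}{3}$)
$W{\left(B \right)} = - 3 B$
$\left(p + j{\left(944 \right)}\right) \left(K + W{\left(-1162 \right)}\right) = \left(- \frac{24746}{145} + \left(106241 + \frac{944^{2}}{3} + \frac{1214}{3} \cdot 944\right)\right) \left(-965930 - -3486\right) = \left(- \frac{24746}{145} + \left(106241 + \frac{1}{3} \cdot 891136 + \frac{1146016}{3}\right)\right) \left(-965930 + 3486\right) = \left(- \frac{24746}{145} + \left(106241 + \frac{891136}{3} + \frac{1146016}{3}\right)\right) \left(-962444\right) = \left(- \frac{24746}{145} + \frac{2355875}{3}\right) \left(-962444\right) = \frac{341527637}{435} \left(-962444\right) = - \frac{328701225064828}{435}$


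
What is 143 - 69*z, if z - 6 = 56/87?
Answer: -9147/29 ≈ -315.41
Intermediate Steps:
z = 578/87 (z = 6 + 56/87 = 578/87 ≈ 6.6437)
143 - 69*z = 143 - 69*578/87 = 143 - 13294/29 = -9147/29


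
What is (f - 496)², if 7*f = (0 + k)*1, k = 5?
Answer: 12020089/49 ≈ 2.4531e+5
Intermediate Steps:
f = 5/7 (f = ((0 + 5)*1)/7 = (5*1)/7 = (⅐)*5 = 5/7 ≈ 0.71429)
(f - 496)² = (5/7 - 496)² = (-3467/7)² = 12020089/49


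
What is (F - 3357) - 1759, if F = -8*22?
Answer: -5292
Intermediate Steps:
F = -176
(F - 3357) - 1759 = (-176 - 3357) - 1759 = -3533 - 1759 = -5292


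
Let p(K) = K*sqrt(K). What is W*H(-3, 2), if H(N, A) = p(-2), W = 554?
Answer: -1108*I*sqrt(2) ≈ -1566.9*I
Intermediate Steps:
p(K) = K**(3/2)
H(N, A) = -2*I*sqrt(2) (H(N, A) = (-2)**(3/2) = -2*I*sqrt(2))
W*H(-3, 2) = 554*(-2*I*sqrt(2)) = -1108*I*sqrt(2)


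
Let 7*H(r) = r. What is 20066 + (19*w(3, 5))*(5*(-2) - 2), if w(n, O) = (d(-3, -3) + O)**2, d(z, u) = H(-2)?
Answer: 734942/49 ≈ 14999.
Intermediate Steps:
H(r) = r/7
d(z, u) = -2/7 (d(z, u) = (1/7)*(-2) = -2/7)
w(n, O) = (-2/7 + O)**2
20066 + (19*w(3, 5))*(5*(-2) - 2) = 20066 + (19*((-2 + 7*5)**2/49))*(5*(-2) - 2) = 20066 + (19*((-2 + 35)**2/49))*(-10 - 2) = 20066 + (19*((1/49)*33**2))*(-12) = 20066 + (19*((1/49)*1089))*(-12) = 20066 + (19*(1089/49))*(-12) = 20066 + (20691/49)*(-12) = 20066 - 248292/49 = 734942/49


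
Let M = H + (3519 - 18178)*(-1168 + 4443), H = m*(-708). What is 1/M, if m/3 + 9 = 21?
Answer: -1/48033713 ≈ -2.0819e-8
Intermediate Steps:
m = 36 (m = -27 + 3*21 = -27 + 63 = 36)
H = -25488 (H = 36*(-708) = -25488)
M = -48033713 (M = -25488 + (3519 - 18178)*(-1168 + 4443) = -25488 - 14659*3275 = -25488 - 48008225 = -48033713)
1/M = 1/(-48033713) = -1/48033713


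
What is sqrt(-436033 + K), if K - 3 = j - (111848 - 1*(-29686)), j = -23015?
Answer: 3*I*sqrt(66731) ≈ 774.97*I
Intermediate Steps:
K = -164546 (K = 3 + (-23015 - (111848 - 1*(-29686))) = 3 + (-23015 - (111848 + 29686)) = 3 + (-23015 - 1*141534) = 3 + (-23015 - 141534) = 3 - 164549 = -164546)
sqrt(-436033 + K) = sqrt(-436033 - 164546) = sqrt(-600579) = 3*I*sqrt(66731)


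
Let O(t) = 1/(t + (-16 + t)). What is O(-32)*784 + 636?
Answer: 3131/5 ≈ 626.20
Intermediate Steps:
O(t) = 1/(-16 + 2*t)
O(-32)*784 + 636 = (1/(2*(-8 - 32)))*784 + 636 = ((1/2)/(-40))*784 + 636 = ((1/2)*(-1/40))*784 + 636 = -1/80*784 + 636 = -49/5 + 636 = 3131/5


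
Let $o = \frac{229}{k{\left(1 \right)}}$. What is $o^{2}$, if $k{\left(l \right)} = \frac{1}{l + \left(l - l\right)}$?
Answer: $52441$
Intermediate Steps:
$k{\left(l \right)} = \frac{1}{l}$ ($k{\left(l \right)} = \frac{1}{l + 0} = \frac{1}{l}$)
$o = 229$ ($o = \frac{229}{1^{-1}} = \frac{229}{1} = 229 \cdot 1 = 229$)
$o^{2} = 229^{2} = 52441$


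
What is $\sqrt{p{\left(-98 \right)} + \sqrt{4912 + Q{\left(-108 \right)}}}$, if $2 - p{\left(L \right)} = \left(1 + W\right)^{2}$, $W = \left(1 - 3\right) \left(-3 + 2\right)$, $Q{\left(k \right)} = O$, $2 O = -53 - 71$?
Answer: $\sqrt{-7 + 5 \sqrt{194}} \approx 7.9147$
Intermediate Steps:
$O = -62$ ($O = \frac{-53 - 71}{2} = \frac{1}{2} \left(-124\right) = -62$)
$Q{\left(k \right)} = -62$
$W = 2$ ($W = \left(-2\right) \left(-1\right) = 2$)
$p{\left(L \right)} = -7$ ($p{\left(L \right)} = 2 - \left(1 + 2\right)^{2} = 2 - 3^{2} = 2 - 9 = -7$)
$\sqrt{p{\left(-98 \right)} + \sqrt{4912 + Q{\left(-108 \right)}}} = \sqrt{-7 + \sqrt{4912 - 62}} = \sqrt{-7 + \sqrt{4850}} = \sqrt{-7 + 5 \sqrt{194}}$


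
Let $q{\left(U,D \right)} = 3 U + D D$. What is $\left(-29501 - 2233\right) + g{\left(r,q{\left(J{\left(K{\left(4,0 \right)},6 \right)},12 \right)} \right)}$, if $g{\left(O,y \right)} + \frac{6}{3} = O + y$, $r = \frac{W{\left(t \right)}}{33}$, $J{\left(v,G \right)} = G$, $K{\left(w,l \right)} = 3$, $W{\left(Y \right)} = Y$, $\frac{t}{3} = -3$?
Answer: $- \frac{347317}{11} \approx -31574.0$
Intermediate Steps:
$t = -9$ ($t = 3 \left(-3\right) = -9$)
$q{\left(U,D \right)} = D^{2} + 3 U$ ($q{\left(U,D \right)} = 3 U + D^{2} = D^{2} + 3 U$)
$r = - \frac{3}{11}$ ($r = - \frac{9}{33} = \left(-9\right) \frac{1}{33} = - \frac{3}{11} \approx -0.27273$)
$g{\left(O,y \right)} = -2 + O + y$ ($g{\left(O,y \right)} = -2 + \left(O + y\right) = -2 + O + y$)
$\left(-29501 - 2233\right) + g{\left(r,q{\left(J{\left(K{\left(4,0 \right)},6 \right)},12 \right)} \right)} = \left(-29501 - 2233\right) - \left(- \frac{173}{11} - 144\right) = -31734 - - \frac{1757}{11} = -31734 + \frac{1757}{11} = - \frac{347317}{11}$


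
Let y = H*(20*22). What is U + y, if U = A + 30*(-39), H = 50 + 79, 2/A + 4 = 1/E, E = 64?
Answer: 14175322/255 ≈ 55590.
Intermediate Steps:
A = -128/255 (A = 2/(-4 + 1/64) = 2/(-255/64) = 2*(-64/255) = -128/255 ≈ -0.50196)
H = 129
U = -298478/255 (U = -128/255 + 30*(-39) = -128/255 - 1170 = -298478/255 ≈ -1170.5)
y = 56760 (y = 129*(20*22) = 129*440 = 56760)
U + y = -298478/255 + 56760 = 14175322/255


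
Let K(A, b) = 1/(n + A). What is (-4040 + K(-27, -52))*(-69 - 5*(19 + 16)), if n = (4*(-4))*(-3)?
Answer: 20700716/21 ≈ 9.8575e+5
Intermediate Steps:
n = 48 (n = -16*(-3) = 48)
K(A, b) = 1/(48 + A)
(-4040 + K(-27, -52))*(-69 - 5*(19 + 16)) = (-4040 + 1/(48 - 27))*(-69 - 5*(19 + 16)) = (-4040 + 1/21)*(-69 - 5*35) = (-4040 + 1/21)*(-69 - 175) = -84839/21*(-244) = 20700716/21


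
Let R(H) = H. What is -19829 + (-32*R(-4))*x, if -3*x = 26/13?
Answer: -59743/3 ≈ -19914.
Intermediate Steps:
x = -⅔ (x = -26/(3*13) = -⅓*2 = -⅔ ≈ -0.66667)
-19829 + (-32*R(-4))*x = -19829 - 32*(-4)*(-⅔) = -19829 + 128*(-⅔) = -19829 - 256/3 = -59743/3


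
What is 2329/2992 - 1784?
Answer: -313847/176 ≈ -1783.2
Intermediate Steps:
2329/2992 - 1784 = 2329*(1/2992) - 1784 = 137/176 - 1784 = -313847/176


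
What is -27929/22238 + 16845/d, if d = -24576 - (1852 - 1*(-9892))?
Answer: -138898039/80768416 ≈ -1.7197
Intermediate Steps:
d = -36320 (d = -24576 - (1852 + 9892) = -24576 - 1*11744 = -24576 - 11744 = -36320)
-27929/22238 + 16845/d = -27929/22238 + 16845/(-36320) = -27929*1/22238 + 16845*(-1/36320) = -27929/22238 - 3369/7264 = -138898039/80768416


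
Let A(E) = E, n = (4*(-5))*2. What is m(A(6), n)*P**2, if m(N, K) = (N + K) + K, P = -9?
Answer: -5994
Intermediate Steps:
n = -40 (n = -20*2 = -40)
m(N, K) = N + 2*K (m(N, K) = (K + N) + K = N + 2*K)
m(A(6), n)*P**2 = (6 + 2*(-40))*(-9)**2 = (6 - 80)*81 = -74*81 = -5994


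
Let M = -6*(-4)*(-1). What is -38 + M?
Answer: -62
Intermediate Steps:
M = -24 (M = 24*(-1) = -24)
-38 + M = -38 - 24 = -62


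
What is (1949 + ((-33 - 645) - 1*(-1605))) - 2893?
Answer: -17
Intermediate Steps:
(1949 + ((-33 - 645) - 1*(-1605))) - 2893 = (1949 + (-678 + 1605)) - 2893 = (1949 + 927) - 2893 = 2876 - 2893 = -17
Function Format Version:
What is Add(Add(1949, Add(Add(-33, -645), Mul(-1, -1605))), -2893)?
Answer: -17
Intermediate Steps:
Add(Add(1949, Add(Add(-33, -645), Mul(-1, -1605))), -2893) = Add(Add(1949, Add(-678, 1605)), -2893) = Add(Add(1949, 927), -2893) = Add(2876, -2893) = -17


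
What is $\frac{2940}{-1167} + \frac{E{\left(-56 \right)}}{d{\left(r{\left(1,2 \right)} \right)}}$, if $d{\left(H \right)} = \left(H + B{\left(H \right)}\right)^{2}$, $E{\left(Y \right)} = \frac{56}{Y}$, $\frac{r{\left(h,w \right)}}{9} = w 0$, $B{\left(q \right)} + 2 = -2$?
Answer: $- \frac{16069}{6224} \approx -2.5818$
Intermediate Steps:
$B{\left(q \right)} = -4$ ($B{\left(q \right)} = -2 - 2 = -4$)
$r{\left(h,w \right)} = 0$ ($r{\left(h,w \right)} = 9 w 0 = 9 \cdot 0 = 0$)
$d{\left(H \right)} = \left(-4 + H\right)^{2}$ ($d{\left(H \right)} = \left(H - 4\right)^{2} = \left(-4 + H\right)^{2}$)
$\frac{2940}{-1167} + \frac{E{\left(-56 \right)}}{d{\left(r{\left(1,2 \right)} \right)}} = \frac{2940}{-1167} + \frac{56 \frac{1}{-56}}{\left(-4 + 0\right)^{2}} = 2940 \left(- \frac{1}{1167}\right) + \frac{56 \left(- \frac{1}{56}\right)}{\left(-4\right)^{2}} = - \frac{980}{389} - \frac{1}{16} = - \frac{16069}{6224}$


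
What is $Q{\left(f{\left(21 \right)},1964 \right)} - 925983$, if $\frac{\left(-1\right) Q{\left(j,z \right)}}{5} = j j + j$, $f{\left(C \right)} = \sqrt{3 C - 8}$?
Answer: $-926258 - 5 \sqrt{55} \approx -9.263 \cdot 10^{5}$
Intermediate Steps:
$f{\left(C \right)} = \sqrt{-8 + 3 C}$
$Q{\left(j,z \right)} = - 5 j - 5 j^{2}$ ($Q{\left(j,z \right)} = - 5 \left(j j + j\right) = - 5 \left(j^{2} + j\right) = - 5 \left(j + j^{2}\right) = - 5 j - 5 j^{2}$)
$Q{\left(f{\left(21 \right)},1964 \right)} - 925983 = - 5 \sqrt{-8 + 3 \cdot 21} \left(1 + \sqrt{-8 + 3 \cdot 21}\right) - 925983 = - 5 \sqrt{-8 + 63} \left(1 + \sqrt{-8 + 63}\right) - 925983 = - 5 \sqrt{55} \left(1 + \sqrt{55}\right) - 925983 = -925983 - 5 \sqrt{55} \left(1 + \sqrt{55}\right)$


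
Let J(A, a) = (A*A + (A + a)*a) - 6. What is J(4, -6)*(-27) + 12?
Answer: -582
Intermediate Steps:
J(A, a) = -6 + A² + a*(A + a) (J(A, a) = (A² + a*(A + a)) - 6 = -6 + A² + a*(A + a))
J(4, -6)*(-27) + 12 = (-6 + 4² + (-6)² + 4*(-6))*(-27) + 12 = (-6 + 16 + 36 - 24)*(-27) + 12 = 22*(-27) + 12 = -594 + 12 = -582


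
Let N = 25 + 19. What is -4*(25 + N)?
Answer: -276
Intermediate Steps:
N = 44
-4*(25 + N) = -4*(25 + 44) = -4*69 = -276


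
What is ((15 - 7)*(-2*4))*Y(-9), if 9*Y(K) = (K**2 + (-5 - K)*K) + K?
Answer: -256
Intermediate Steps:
Y(K) = K/9 + K**2/9 + K*(-5 - K)/9 (Y(K) = ((K**2 + (-5 - K)*K) + K)/9 = ((K**2 + K*(-5 - K)) + K)/9 = (K + K**2 + K*(-5 - K))/9 = K/9 + K**2/9 + K*(-5 - K)/9)
((15 - 7)*(-2*4))*Y(-9) = ((15 - 7)*(-2*4))*(-4/9*(-9)) = (8*(-8))*4 = -64*4 = -256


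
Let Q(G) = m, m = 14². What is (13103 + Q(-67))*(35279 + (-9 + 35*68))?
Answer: 500707350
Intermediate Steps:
m = 196
Q(G) = 196
(13103 + Q(-67))*(35279 + (-9 + 35*68)) = (13103 + 196)*(35279 + (-9 + 35*68)) = 13299*(35279 + (-9 + 2380)) = 13299*(35279 + 2371) = 13299*37650 = 500707350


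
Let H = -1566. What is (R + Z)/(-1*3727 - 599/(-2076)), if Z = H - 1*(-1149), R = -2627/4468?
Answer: 968341377/8641841401 ≈ 0.11205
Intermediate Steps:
R = -2627/4468 (R = -2627*1/4468 = -2627/4468 ≈ -0.58796)
Z = -417 (Z = -1566 - 1*(-1149) = -1566 + 1149 = -417)
(R + Z)/(-1*3727 - 599/(-2076)) = (-2627/4468 - 417)/(-1*3727 - 599/(-2076)) = -1865783/(4468*(-3727 - 599*(-1/2076))) = -1865783/(4468*(-3727 + 599/2076)) = -1865783/(4468*(-7736653/2076)) = -1865783/4468*(-2076/7736653) = 968341377/8641841401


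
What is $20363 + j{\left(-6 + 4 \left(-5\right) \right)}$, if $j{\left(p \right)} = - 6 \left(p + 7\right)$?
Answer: $20477$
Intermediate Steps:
$j{\left(p \right)} = -42 - 6 p$ ($j{\left(p \right)} = - 6 \left(7 + p\right) = -42 - 6 p$)
$20363 + j{\left(-6 + 4 \left(-5\right) \right)} = 20363 - \left(42 + 6 \left(-6 + 4 \left(-5\right)\right)\right) = 20363 - \left(42 + 6 \left(-6 - 20\right)\right) = 20363 - -114 = 20363 + \left(-42 + 156\right) = 20363 + 114 = 20477$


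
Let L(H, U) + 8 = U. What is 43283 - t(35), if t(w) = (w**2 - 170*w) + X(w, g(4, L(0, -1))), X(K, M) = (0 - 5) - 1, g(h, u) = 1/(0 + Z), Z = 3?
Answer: 48014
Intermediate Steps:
L(H, U) = -8 + U
g(h, u) = 1/3 (g(h, u) = 1/(0 + 3) = 1/3)
X(K, M) = -6 (X(K, M) = -5 - 1 = -6)
t(w) = -6 + w**2 - 170*w (t(w) = (w**2 - 170*w) - 6 = -6 + w**2 - 170*w)
43283 - t(35) = 43283 - (-6 + 35**2 - 170*35) = 43283 - (-6 + 1225 - 5950) = 43283 - 1*(-4731) = 43283 + 4731 = 48014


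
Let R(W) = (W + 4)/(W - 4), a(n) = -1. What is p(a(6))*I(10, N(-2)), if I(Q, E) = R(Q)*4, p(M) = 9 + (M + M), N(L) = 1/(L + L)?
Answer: 196/3 ≈ 65.333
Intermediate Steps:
N(L) = 1/(2*L)
p(M) = 9 + 2*M
R(W) = (4 + W)/(-4 + W)
I(Q, E) = 4*(4 + Q)/(-4 + Q) (I(Q, E) = ((4 + Q)/(-4 + Q))*4 = 4*(4 + Q)/(-4 + Q))
p(a(6))*I(10, N(-2)) = (9 + 2*(-1))*(4*(4 + 10)/(-4 + 10)) = (9 - 2)*(4*14/6) = 7*(4*(⅙)*14) = 7*(28/3) = 196/3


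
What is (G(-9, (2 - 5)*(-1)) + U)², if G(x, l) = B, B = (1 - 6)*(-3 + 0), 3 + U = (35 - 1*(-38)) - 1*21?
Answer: 4096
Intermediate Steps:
U = 49 (U = -3 + ((35 - 1*(-38)) - 1*21) = -3 + ((35 + 38) - 21) = -3 + (73 - 21) = -3 + 52 = 49)
B = 15 (B = -5*(-3) = 15)
G(x, l) = 15
(G(-9, (2 - 5)*(-1)) + U)² = (15 + 49)² = 64² = 4096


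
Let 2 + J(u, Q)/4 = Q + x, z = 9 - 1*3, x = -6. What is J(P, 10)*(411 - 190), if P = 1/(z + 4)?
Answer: 1768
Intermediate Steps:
z = 6 (z = 9 - 3 = 6)
P = ⅒ (P = 1/(6 + 4) = 1/10 = ⅒ ≈ 0.10000)
J(u, Q) = -32 + 4*Q (J(u, Q) = -8 + 4*(Q - 6) = -8 + 4*(-6 + Q) = -8 + (-24 + 4*Q) = -32 + 4*Q)
J(P, 10)*(411 - 190) = (-32 + 4*10)*(411 - 190) = (-32 + 40)*221 = 8*221 = 1768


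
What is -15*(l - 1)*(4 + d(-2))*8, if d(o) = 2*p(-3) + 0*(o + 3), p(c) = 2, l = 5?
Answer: -3840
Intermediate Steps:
d(o) = 4 (d(o) = 2*2 + 0*(o + 3) = 4 + 0*(3 + o) = 4 + 0 = 4)
-15*(l - 1)*(4 + d(-2))*8 = -15*(5 - 1)*(4 + 4)*8 = -60*8*8 = -15*32*8 = -480*8 = -3840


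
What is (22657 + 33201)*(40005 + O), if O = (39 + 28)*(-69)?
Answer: 1976367756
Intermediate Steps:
O = -4623 (O = 67*(-69) = -4623)
(22657 + 33201)*(40005 + O) = (22657 + 33201)*(40005 - 4623) = 55858*35382 = 1976367756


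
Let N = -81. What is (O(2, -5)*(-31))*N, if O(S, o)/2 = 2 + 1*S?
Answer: 20088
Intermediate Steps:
O(S, o) = 4 + 2*S (O(S, o) = 2*(2 + 1*S) = 2*(2 + S) = 4 + 2*S)
(O(2, -5)*(-31))*N = ((4 + 2*2)*(-31))*(-81) = ((4 + 4)*(-31))*(-81) = (8*(-31))*(-81) = -248*(-81) = 20088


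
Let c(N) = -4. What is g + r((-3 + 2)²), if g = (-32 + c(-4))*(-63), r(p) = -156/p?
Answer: 2112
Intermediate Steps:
g = 2268 (g = (-32 - 4)*(-63) = -36*(-63) = 2268)
g + r((-3 + 2)²) = 2268 - 156/(-3 + 2)² = 2268 - 156/((-1)²) = 2268 - 156/1 = 2268 - 156*1 = 2268 - 156 = 2112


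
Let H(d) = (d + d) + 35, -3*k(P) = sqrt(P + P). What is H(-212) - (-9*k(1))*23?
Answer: -389 - 69*sqrt(2) ≈ -486.58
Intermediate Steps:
k(P) = -sqrt(2)*sqrt(P)/3 (k(P) = -sqrt(P + P)/3 = -sqrt(2)*sqrt(P)/3)
H(d) = 35 + 2*d (H(d) = 2*d + 35 = 35 + 2*d)
H(-212) - (-9*k(1))*23 = (35 + 2*(-212)) - (-(-3)*sqrt(2)*sqrt(1))*23 = (35 - 424) - (-(-3)*sqrt(2))*23 = -389 - (-(-3)*sqrt(2))*23 = -389 - 3*sqrt(2)*23 = -389 - 69*sqrt(2)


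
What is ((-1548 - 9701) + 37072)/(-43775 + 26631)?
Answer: -25823/17144 ≈ -1.5062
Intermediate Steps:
((-1548 - 9701) + 37072)/(-43775 + 26631) = (-11249 + 37072)/(-17144) = 25823*(-1/17144) = -25823/17144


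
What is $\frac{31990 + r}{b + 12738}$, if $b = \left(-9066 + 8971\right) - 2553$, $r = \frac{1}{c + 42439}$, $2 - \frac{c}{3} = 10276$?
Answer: $\frac{371627831}{117215530} \approx 3.1705$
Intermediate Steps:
$c = -30822$ ($c = 6 - 30828 = -30822$)
$r = \frac{1}{11617}$ ($r = \frac{1}{-30822 + 42439} = \frac{1}{11617} \approx 8.6081 \cdot 10^{-5}$)
$b = -2648$ ($b = -95 - 2553 = -2648$)
$\frac{31990 + r}{b + 12738} = \frac{31990 + \frac{1}{11617}}{-2648 + 12738} = \frac{371627831}{11617 \cdot 10090} = \frac{371627831}{11617} \cdot \frac{1}{10090} = \frac{371627831}{117215530}$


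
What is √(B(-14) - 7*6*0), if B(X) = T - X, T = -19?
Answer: I*√5 ≈ 2.2361*I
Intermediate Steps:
B(X) = -19 - X
√(B(-14) - 7*6*0) = √((-19 - 1*(-14)) - 7*6*0) = √((-19 + 14) - 42*0) = √(-5 + 0) = √(-5) = I*√5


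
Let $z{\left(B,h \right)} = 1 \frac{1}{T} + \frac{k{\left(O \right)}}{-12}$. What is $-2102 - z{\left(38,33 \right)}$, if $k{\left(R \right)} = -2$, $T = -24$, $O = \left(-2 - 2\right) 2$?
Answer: $- \frac{16817}{8} \approx -2102.1$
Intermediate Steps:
$O = -8$ ($O = \left(-4\right) 2 = -8$)
$z{\left(B,h \right)} = \frac{1}{8}$ ($z{\left(B,h \right)} = 1 \frac{1}{-24} - \frac{2}{-12} = 1 \left(- \frac{1}{24}\right) - - \frac{1}{6} = - \frac{1}{24} + \frac{1}{6} = \frac{1}{8}$)
$-2102 - z{\left(38,33 \right)} = -2102 - \frac{1}{8} = - \frac{16817}{8}$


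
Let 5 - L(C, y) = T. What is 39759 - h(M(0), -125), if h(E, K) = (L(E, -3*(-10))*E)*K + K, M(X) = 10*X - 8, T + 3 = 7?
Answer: 38884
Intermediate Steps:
T = 4 (T = -3 + 7 = 4)
L(C, y) = 1 (L(C, y) = 5 - 1*4 = 5 - 4 = 1)
M(X) = -8 + 10*X
h(E, K) = K + E*K (h(E, K) = (1*E)*K + K = E*K + K = K + E*K)
39759 - h(M(0), -125) = 39759 - (-125)*(1 + (-8 + 10*0)) = 39759 - (-125)*(1 + (-8 + 0)) = 39759 - (-125)*(1 - 8) = 39759 - (-125)*(-7) = 39759 - 1*875 = 39759 - 875 = 38884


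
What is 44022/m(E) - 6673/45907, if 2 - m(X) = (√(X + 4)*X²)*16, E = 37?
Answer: -32817479602576/225761374040941 - 241064472*√41/4917798463 ≈ -0.45924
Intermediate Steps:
m(X) = 2 - 16*X²*√(4 + X) (m(X) = 2 - √(X + 4)*X²*16 = 2 - √(4 + X)*X²*16 = 2 - X²*√(4 + X)*16 = 2 - 16*X²*√(4 + X))
44022/m(E) - 6673/45907 = 44022/(2 - 16*37²*√(4 + 37)) - 6673/45907 = 44022/(2 - 16*1369*√41) - 6673*1/45907 = 44022/(2 - 21904*√41) - 6673/45907 = -6673/45907 + 44022/(2 - 21904*√41)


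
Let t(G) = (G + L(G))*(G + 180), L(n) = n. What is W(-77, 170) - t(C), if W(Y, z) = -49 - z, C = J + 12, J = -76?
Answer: 14629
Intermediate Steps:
C = -64 (C = -76 + 12 = -64)
t(G) = 2*G*(180 + G) (t(G) = (G + G)*(G + 180) = (2*G)*(180 + G) = 2*G*(180 + G))
W(-77, 170) - t(C) = (-49 - 1*170) - 2*(-64)*(180 - 64) = (-49 - 170) - 2*(-64)*116 = -219 - 1*(-14848) = -219 + 14848 = 14629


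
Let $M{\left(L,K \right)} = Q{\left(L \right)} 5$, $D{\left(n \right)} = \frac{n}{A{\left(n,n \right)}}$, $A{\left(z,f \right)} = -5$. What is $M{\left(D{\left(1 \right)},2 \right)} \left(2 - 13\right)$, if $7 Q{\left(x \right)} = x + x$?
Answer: $\frac{22}{7} \approx 3.1429$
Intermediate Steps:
$Q{\left(x \right)} = \frac{2 x}{7}$ ($Q{\left(x \right)} = \frac{x + x}{7} = \frac{2 x}{7}$)
$D{\left(n \right)} = - \frac{n}{5}$ ($D{\left(n \right)} = \frac{n}{-5} = n \left(- \frac{1}{5}\right) = - \frac{n}{5}$)
$M{\left(L,K \right)} = \frac{10 L}{7}$ ($M{\left(L,K \right)} = \frac{2 L}{7} \cdot 5 = \frac{10 L}{7}$)
$M{\left(D{\left(1 \right)},2 \right)} \left(2 - 13\right) = \frac{10 \left(\left(- \frac{1}{5}\right) 1\right)}{7} \left(2 - 13\right) = \frac{10}{7} \left(- \frac{1}{5}\right) \left(-11\right) = \left(- \frac{2}{7}\right) \left(-11\right) = \frac{22}{7}$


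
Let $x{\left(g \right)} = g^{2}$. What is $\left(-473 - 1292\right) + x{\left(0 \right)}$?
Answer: $-1765$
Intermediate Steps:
$\left(-473 - 1292\right) + x{\left(0 \right)} = \left(-473 - 1292\right) + 0^{2} = -1765 + 0 = -1765$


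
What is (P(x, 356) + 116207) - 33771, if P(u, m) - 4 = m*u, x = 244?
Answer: 169304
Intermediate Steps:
P(u, m) = 4 + m*u
(P(x, 356) + 116207) - 33771 = ((4 + 356*244) + 116207) - 33771 = ((4 + 86864) + 116207) - 33771 = (86868 + 116207) - 33771 = 203075 - 33771 = 169304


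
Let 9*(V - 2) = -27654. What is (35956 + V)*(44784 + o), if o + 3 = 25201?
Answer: 6904144192/3 ≈ 2.3014e+9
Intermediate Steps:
V = -9212/3 (V = 2 + (⅑)*(-27654) = 2 - 9218/3 = -9212/3 ≈ -3070.7)
o = 25198 (o = -3 + 25201 = 25198)
(35956 + V)*(44784 + o) = (35956 - 9212/3)*(44784 + 25198) = (98656/3)*69982 = 6904144192/3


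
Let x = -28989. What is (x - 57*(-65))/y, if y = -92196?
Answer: 2107/7683 ≈ 0.27424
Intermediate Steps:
(x - 57*(-65))/y = (-28989 - 57*(-65))/(-92196) = (-28989 - 1*(-3705))*(-1/92196) = (-28989 + 3705)*(-1/92196) = -25284*(-1/92196) = 2107/7683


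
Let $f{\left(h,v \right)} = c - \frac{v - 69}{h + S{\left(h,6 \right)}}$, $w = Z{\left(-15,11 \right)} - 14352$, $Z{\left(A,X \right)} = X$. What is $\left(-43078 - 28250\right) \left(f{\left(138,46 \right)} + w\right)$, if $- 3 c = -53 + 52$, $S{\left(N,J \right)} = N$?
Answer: $1022885128$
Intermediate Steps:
$w = -14341$ ($w = 11 - 14352 = -14341$)
$c = \frac{1}{3}$ ($c = - \frac{-53 + 52}{3} = \left(- \frac{1}{3}\right) \left(-1\right) = \frac{1}{3} \approx 0.33333$)
$f{\left(h,v \right)} = \frac{1}{3} - \frac{-69 + v}{2 h}$ ($f{\left(h,v \right)} = \frac{1}{3} - \frac{v - 69}{h + h} = \frac{1}{3} - \frac{-69 + v}{2 h}$)
$\left(-43078 - 28250\right) \left(f{\left(138,46 \right)} + w\right) = \left(-43078 - 28250\right) \left(\frac{207 - 138 + 2 \cdot 138}{6 \cdot 138} - 14341\right) = - 71328 \left(\frac{1}{6} \cdot \frac{1}{138} \left(207 - 138 + 276\right) - 14341\right) = - 71328 \left(\frac{1}{6} \cdot \frac{1}{138} \cdot 345 - 14341\right) = - 71328 \left(\frac{5}{12} - 14341\right) = \left(-71328\right) \left(- \frac{172087}{12}\right) = 1022885128$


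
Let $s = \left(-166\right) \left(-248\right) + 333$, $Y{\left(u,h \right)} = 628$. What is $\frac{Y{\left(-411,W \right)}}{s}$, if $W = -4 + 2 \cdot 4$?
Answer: $\frac{628}{41501} \approx 0.015132$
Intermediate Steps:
$W = 4$ ($W = -4 + 8 = 4$)
$s = 41501$ ($s = 41168 + 333 = 41501$)
$\frac{Y{\left(-411,W \right)}}{s} = \frac{628}{41501}$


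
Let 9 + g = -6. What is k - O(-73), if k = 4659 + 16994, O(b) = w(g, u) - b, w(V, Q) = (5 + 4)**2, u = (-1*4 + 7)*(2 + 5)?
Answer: 21499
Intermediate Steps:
g = -15 (g = -9 - 6 = -15)
u = 21 (u = (-4 + 7)*7 = 3*7 = 21)
w(V, Q) = 81 (w(V, Q) = 9**2 = 81)
O(b) = 81 - b
k = 21653
k - O(-73) = 21653 - (81 - 1*(-73)) = 21653 - (81 + 73) = 21653 - 1*154 = 21653 - 154 = 21499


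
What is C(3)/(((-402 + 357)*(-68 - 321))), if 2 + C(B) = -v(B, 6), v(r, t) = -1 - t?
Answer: 1/3501 ≈ 0.00028563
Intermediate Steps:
C(B) = 5 (C(B) = -2 - (-1 - 1*6) = -2 - (-1 - 6) = -2 - 1*(-7) = -2 + 7 = 5)
C(3)/(((-402 + 357)*(-68 - 321))) = 5/(((-402 + 357)*(-68 - 321))) = 5/((-45*(-389))) = 5/17505 = 5*(1/17505) = 1/3501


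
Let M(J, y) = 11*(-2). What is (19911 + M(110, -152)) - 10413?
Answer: 9476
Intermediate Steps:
M(J, y) = -22
(19911 + M(110, -152)) - 10413 = (19911 - 22) - 10413 = 19889 - 10413 = 9476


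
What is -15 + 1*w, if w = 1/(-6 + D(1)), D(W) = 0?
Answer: -91/6 ≈ -15.167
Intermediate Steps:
w = -⅙ (w = 1/(-6 + 0) = 1/(-6) = -⅙ ≈ -0.16667)
-15 + 1*w = -15 + 1*(-⅙) = -15 - ⅙ = -91/6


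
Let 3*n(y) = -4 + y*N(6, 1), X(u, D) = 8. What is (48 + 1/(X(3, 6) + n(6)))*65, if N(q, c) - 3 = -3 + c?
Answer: 6255/2 ≈ 3127.5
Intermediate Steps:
N(q, c) = c (N(q, c) = 3 + (-3 + c) = c)
n(y) = -4/3 + y/3 (n(y) = (-4 + y*1)/3 = (-4 + y)/3 = -4/3 + y/3)
(48 + 1/(X(3, 6) + n(6)))*65 = (48 + 1/(8 + (-4/3 + (1/3)*6)))*65 = (48 + 1/(8 + (-4/3 + 2)))*65 = (48 + 1/(8 + 2/3))*65 = (48 + 1/(26/3))*65 = (48 + 3/26)*65 = (1251/26)*65 = 6255/2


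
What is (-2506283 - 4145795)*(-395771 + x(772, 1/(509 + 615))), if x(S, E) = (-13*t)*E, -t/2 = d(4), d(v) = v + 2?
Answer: 739788317529736/281 ≈ 2.6327e+12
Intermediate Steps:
d(v) = 2 + v
t = -12 (t = -2*(2 + 4) = -2*6 = -12)
x(S, E) = 156*E (x(S, E) = (-13*(-12))*E = 156*E)
(-2506283 - 4145795)*(-395771 + x(772, 1/(509 + 615))) = (-2506283 - 4145795)*(-395771 + 156/(509 + 615)) = -6652078*(-395771 + 156/1124) = -6652078*(-395771 + 156*(1/1124)) = -6652078*(-395771 + 39/281) = -6652078*(-111211612/281) = 739788317529736/281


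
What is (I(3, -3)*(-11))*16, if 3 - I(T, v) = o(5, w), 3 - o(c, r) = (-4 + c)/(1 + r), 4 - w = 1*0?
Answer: -176/5 ≈ -35.200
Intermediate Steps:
w = 4 (w = 4 - 0 = 4 - 1*0 = 4 + 0 = 4)
o(c, r) = 3 - (-4 + c)/(1 + r)
I(T, v) = 1/5 (I(T, v) = 3 - (7 - 1*5 + 3*4)/(1 + 4) = 3 - (7 - 5 + 12)/5 = 3 - 14/5 = 1/5)
(I(3, -3)*(-11))*16 = ((1/5)*(-11))*16 = -11/5*16 = -176/5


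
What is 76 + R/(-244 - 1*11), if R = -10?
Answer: 3878/51 ≈ 76.039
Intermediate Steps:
76 + R/(-244 - 1*11) = 76 - 10/(-244 - 1*11) = 76 - 10/(-244 - 11) = 76 - 10/(-255) = 76 - 10*(-1/255) = 76 + 2/51 = 3878/51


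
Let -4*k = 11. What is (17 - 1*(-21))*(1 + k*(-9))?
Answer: 1957/2 ≈ 978.50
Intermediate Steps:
k = -11/4 (k = -¼*11 = -11/4 ≈ -2.7500)
(17 - 1*(-21))*(1 + k*(-9)) = (17 - 1*(-21))*(1 - 11/4*(-9)) = (17 + 21)*(1 + 99/4) = 38*(103/4) = 1957/2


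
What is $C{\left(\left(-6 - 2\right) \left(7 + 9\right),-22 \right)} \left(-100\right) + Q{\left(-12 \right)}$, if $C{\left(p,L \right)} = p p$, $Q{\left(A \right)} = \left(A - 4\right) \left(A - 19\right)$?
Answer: $-1637904$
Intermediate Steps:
$Q{\left(A \right)} = \left(-19 + A\right) \left(-4 + A\right)$ ($Q{\left(A \right)} = \left(-4 + A\right) \left(-19 + A\right) = \left(-19 + A\right) \left(-4 + A\right)$)
$C{\left(p,L \right)} = p^{2}$
$C{\left(\left(-6 - 2\right) \left(7 + 9\right),-22 \right)} \left(-100\right) + Q{\left(-12 \right)} = \left(\left(-6 - 2\right) \left(7 + 9\right)\right)^{2} \left(-100\right) + \left(76 + \left(-12\right)^{2} - -276\right) = \left(\left(-8\right) 16\right)^{2} \left(-100\right) + \left(76 + 144 + 276\right) = \left(-128\right)^{2} \left(-100\right) + 496 = 16384 \left(-100\right) + 496 = -1638400 + 496 = -1637904$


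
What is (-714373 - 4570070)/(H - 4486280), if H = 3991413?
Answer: 5284443/494867 ≈ 10.679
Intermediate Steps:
(-714373 - 4570070)/(H - 4486280) = (-714373 - 4570070)/(3991413 - 4486280) = -5284443/(-494867) = -5284443*(-1/494867) = 5284443/494867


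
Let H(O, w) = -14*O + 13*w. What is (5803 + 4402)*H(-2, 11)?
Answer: 1745055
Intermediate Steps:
(5803 + 4402)*H(-2, 11) = (5803 + 4402)*(-14*(-2) + 13*11) = 10205*(28 + 143) = 10205*171 = 1745055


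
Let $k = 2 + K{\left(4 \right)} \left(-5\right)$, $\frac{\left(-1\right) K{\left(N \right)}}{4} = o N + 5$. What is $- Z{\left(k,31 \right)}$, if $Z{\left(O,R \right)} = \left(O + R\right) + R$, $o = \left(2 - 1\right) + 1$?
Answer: $-324$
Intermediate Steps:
$o = 2$ ($o = 1 + 1 = 2$)
$K{\left(N \right)} = -20 - 8 N$ ($K{\left(N \right)} = - 4 \left(2 N + 5\right) = - 4 \left(5 + 2 N\right) = -20 - 8 N$)
$k = 262$ ($k = 2 + \left(-20 - 32\right) \left(-5\right) = 2 - -260 = 2 + 260 = 262$)
$Z{\left(O,R \right)} = O + 2 R$
$- Z{\left(k,31 \right)} = - (262 + 2 \cdot 31) = - (262 + 62) = \left(-1\right) 324 = -324$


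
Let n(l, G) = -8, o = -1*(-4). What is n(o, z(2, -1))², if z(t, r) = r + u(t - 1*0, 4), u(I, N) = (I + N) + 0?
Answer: 64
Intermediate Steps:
u(I, N) = I + N
z(t, r) = 4 + r + t (z(t, r) = r + ((t - 1*0) + 4) = r + ((t + 0) + 4) = r + (t + 4) = r + (4 + t) = 4 + r + t)
o = 4
n(o, z(2, -1))² = (-8)² = 64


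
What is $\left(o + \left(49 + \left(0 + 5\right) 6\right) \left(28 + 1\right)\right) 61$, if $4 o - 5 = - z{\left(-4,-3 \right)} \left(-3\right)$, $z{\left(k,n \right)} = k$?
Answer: $\frac{558577}{4} \approx 1.3964 \cdot 10^{5}$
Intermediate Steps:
$o = - \frac{7}{4}$ ($o = \frac{5}{4} + \frac{\left(-1\right) \left(-4\right) \left(-3\right)}{4} = \frac{5}{4} + \frac{4 \left(-3\right)}{4} = \frac{5}{4} + \frac{1}{4} \left(-12\right) = \frac{5}{4} - 3 = - \frac{7}{4} \approx -1.75$)
$\left(o + \left(49 + \left(0 + 5\right) 6\right) \left(28 + 1\right)\right) 61 = \left(- \frac{7}{4} + \left(49 + \left(0 + 5\right) 6\right) \left(28 + 1\right)\right) 61 = \left(- \frac{7}{4} + \left(49 + 5 \cdot 6\right) 29\right) 61 = \left(- \frac{7}{4} + \left(49 + 30\right) 29\right) 61 = \left(- \frac{7}{4} + 79 \cdot 29\right) 61 = \left(- \frac{7}{4} + 2291\right) 61 = \frac{9157}{4} \cdot 61 = \frac{558577}{4}$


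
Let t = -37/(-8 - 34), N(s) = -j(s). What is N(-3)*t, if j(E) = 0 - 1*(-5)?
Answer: -185/42 ≈ -4.4048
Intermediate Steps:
j(E) = 5 (j(E) = 0 + 5 = 5)
N(s) = -5 (N(s) = -1*5 = -5)
t = 37/42 (t = -37/(-42) = -37*(-1/42) = 37/42 ≈ 0.88095)
N(-3)*t = -5*37/42 = -185/42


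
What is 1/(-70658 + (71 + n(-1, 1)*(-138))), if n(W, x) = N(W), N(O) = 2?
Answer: -1/70863 ≈ -1.4112e-5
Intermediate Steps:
n(W, x) = 2
1/(-70658 + (71 + n(-1, 1)*(-138))) = 1/(-70658 + (71 + 2*(-138))) = 1/(-70658 + (71 - 276)) = 1/(-70658 - 205) = 1/(-70863) = -1/70863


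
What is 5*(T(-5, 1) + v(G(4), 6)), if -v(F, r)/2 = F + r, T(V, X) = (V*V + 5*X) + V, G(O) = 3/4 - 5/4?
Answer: 70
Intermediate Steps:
G(O) = -½ (G(O) = 3*(¼) - 5*¼ = ¾ - 5/4 = -½)
T(V, X) = V + V² + 5*X (T(V, X) = (V² + 5*X) + V = V + V² + 5*X)
v(F, r) = -2*F - 2*r (v(F, r) = -2*(F + r) = -2*F - 2*r)
5*(T(-5, 1) + v(G(4), 6)) = 5*((-5 + (-5)² + 5*1) + (-2*(-½) - 2*6)) = 5*((-5 + 25 + 5) + (1 - 12)) = 5*(25 - 11) = 5*14 = 70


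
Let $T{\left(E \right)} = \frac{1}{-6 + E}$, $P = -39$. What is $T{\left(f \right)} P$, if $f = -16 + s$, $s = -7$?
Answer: $\frac{39}{29} \approx 1.3448$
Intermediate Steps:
$f = -23$ ($f = -16 - 7 = -23$)
$T{\left(f \right)} P = \frac{1}{-6 - 23} \left(-39\right) = \frac{1}{-29} \left(-39\right) = \left(- \frac{1}{29}\right) \left(-39\right) = \frac{39}{29}$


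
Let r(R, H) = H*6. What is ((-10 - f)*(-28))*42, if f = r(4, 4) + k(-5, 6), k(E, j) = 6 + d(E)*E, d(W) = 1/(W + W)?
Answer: 47628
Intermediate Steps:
d(W) = 1/(2*W)
r(R, H) = 6*H
k(E, j) = 13/2 (k(E, j) = 6 + (1/(2*E))*E = 6 + ½ = 13/2)
f = 61/2 (f = 6*4 + 13/2 = 24 + 13/2 = 61/2 ≈ 30.500)
((-10 - f)*(-28))*42 = ((-10 - 1*61/2)*(-28))*42 = ((-10 - 61/2)*(-28))*42 = -81/2*(-28)*42 = 1134*42 = 47628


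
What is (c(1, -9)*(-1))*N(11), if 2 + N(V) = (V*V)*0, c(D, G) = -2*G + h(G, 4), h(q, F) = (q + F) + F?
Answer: 34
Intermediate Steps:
h(q, F) = q + 2*F (h(q, F) = (F + q) + F = q + 2*F)
c(D, G) = 8 - G (c(D, G) = -2*G + (G + 2*4) = -2*G + (G + 8) = -2*G + (8 + G) = 8 - G)
N(V) = -2 (N(V) = -2 + (V*V)*0 = -2 + V²*0 = -2 + 0 = -2)
(c(1, -9)*(-1))*N(11) = ((8 - 1*(-9))*(-1))*(-2) = ((8 + 9)*(-1))*(-2) = (17*(-1))*(-2) = -17*(-2) = 34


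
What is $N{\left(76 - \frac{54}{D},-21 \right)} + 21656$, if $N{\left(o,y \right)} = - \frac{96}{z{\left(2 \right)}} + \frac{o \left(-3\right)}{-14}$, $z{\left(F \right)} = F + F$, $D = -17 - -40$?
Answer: $\frac{497899}{23} \approx 21648.0$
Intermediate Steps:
$D = 23$ ($D = -17 + 40 = 23$)
$z{\left(F \right)} = 2 F$
$N{\left(o,y \right)} = -24 + \frac{3 o}{14}$ ($N{\left(o,y \right)} = - \frac{96}{2 \cdot 2} + \frac{o \left(-3\right)}{-14} = - \frac{96}{4} + - 3 o \left(- \frac{1}{14}\right) = \left(-96\right) \frac{1}{4} + \frac{3 o}{14} = -24 + \frac{3 o}{14}$)
$N{\left(76 - \frac{54}{D},-21 \right)} + 21656 = \left(-24 + \frac{3 \left(76 - \frac{54}{23}\right)}{14}\right) + 21656 = \left(-24 + \frac{3}{14} \cdot \frac{1694}{23}\right) + 21656 = \left(-24 + \frac{363}{23}\right) + 21656 = - \frac{189}{23} + 21656 = \frac{497899}{23}$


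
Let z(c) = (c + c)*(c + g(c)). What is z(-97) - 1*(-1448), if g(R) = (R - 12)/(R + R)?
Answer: 20157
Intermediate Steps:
g(R) = (-12 + R)/(2*R) (g(R) = (-12 + R)/((2*R)) = (-12 + R)*(1/(2*R)) = (-12 + R)/(2*R))
z(c) = 2*c*(c + (-12 + c)/(2*c)) (z(c) = (c + c)*(c + (-12 + c)/(2*c)) = (2*c)*(c + (-12 + c)/(2*c)) = 2*c*(c + (-12 + c)/(2*c)))
z(-97) - 1*(-1448) = (-12 - 97 + 2*(-97)**2) - 1*(-1448) = (-12 - 97 + 2*9409) + 1448 = (-12 - 97 + 18818) + 1448 = 18709 + 1448 = 20157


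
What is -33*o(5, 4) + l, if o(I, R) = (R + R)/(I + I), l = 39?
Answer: 63/5 ≈ 12.600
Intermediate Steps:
o(I, R) = R/I (o(I, R) = (2*R)/((2*I)) = (2*R)*(1/(2*I)) = R/I)
-33*o(5, 4) + l = -132/5 + 39 = 63/5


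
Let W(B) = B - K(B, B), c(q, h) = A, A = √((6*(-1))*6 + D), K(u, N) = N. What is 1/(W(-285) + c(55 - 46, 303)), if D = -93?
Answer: -I*√129/129 ≈ -0.088045*I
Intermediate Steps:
A = I*√129 (A = √((6*(-1))*6 - 93) = √(-6*6 - 93) = √(-36 - 93) = √(-129) = I*√129 ≈ 11.358*I)
c(q, h) = I*√129
W(B) = 0 (W(B) = B - B = 0)
1/(W(-285) + c(55 - 46, 303)) = 1/(0 + I*√129) = 1/(I*√129) = -I*√129/129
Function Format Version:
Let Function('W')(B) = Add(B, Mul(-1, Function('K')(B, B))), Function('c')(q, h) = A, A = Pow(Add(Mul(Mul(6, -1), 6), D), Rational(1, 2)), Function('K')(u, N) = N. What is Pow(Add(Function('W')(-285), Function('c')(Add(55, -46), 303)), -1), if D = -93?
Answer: Mul(Rational(-1, 129), I, Pow(129, Rational(1, 2))) ≈ Mul(-0.088045, I)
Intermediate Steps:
A = Mul(I, Pow(129, Rational(1, 2))) (A = Pow(Add(Mul(Mul(6, -1), 6), -93), Rational(1, 2)) = Pow(Add(Mul(-6, 6), -93), Rational(1, 2)) = Pow(Add(-36, -93), Rational(1, 2)) = Pow(-129, Rational(1, 2)) = Mul(I, Pow(129, Rational(1, 2))) ≈ Mul(11.358, I))
Function('c')(q, h) = Mul(I, Pow(129, Rational(1, 2)))
Function('W')(B) = 0 (Function('W')(B) = Add(B, Mul(-1, B)) = 0)
Pow(Add(Function('W')(-285), Function('c')(Add(55, -46), 303)), -1) = Pow(Add(0, Mul(I, Pow(129, Rational(1, 2)))), -1) = Pow(Mul(I, Pow(129, Rational(1, 2))), -1) = Mul(Rational(-1, 129), I, Pow(129, Rational(1, 2)))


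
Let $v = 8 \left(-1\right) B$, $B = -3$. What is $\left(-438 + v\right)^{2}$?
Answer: $171396$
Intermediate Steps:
$v = 24$ ($v = 8 \left(-1\right) \left(-3\right) = \left(-8\right) \left(-3\right) = 24$)
$\left(-438 + v\right)^{2} = \left(-438 + 24\right)^{2} = \left(-414\right)^{2} = 171396$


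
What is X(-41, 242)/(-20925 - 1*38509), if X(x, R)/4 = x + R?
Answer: -402/29717 ≈ -0.013528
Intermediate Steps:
X(x, R) = 4*R + 4*x (X(x, R) = 4*(x + R) = 4*(R + x) = 4*R + 4*x)
X(-41, 242)/(-20925 - 1*38509) = (4*242 + 4*(-41))/(-20925 - 1*38509) = (968 - 164)/(-20925 - 38509) = 804/(-59434) = 804*(-1/59434) = -402/29717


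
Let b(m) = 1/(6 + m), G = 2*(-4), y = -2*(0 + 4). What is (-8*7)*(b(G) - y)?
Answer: -420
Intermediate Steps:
y = -8 (y = -2*4 = -8)
G = -8
(-8*7)*(b(G) - y) = (-8*7)*(1/(6 - 8) - 1*(-8)) = -56*(1/(-2) + 8) = -56*(-½ + 8) = -56*15/2 = -420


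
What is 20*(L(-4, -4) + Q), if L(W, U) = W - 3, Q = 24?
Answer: 340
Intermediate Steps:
L(W, U) = -3 + W
20*(L(-4, -4) + Q) = 20*((-3 - 4) + 24) = 20*(-7 + 24) = 20*17 = 340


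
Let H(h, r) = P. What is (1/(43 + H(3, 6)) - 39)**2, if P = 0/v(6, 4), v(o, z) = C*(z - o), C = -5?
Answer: 2808976/1849 ≈ 1519.2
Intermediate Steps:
v(o, z) = -5*z + 5*o (v(o, z) = -5*(z - o) = -5*z + 5*o)
P = 0 (P = 0/(-5*4 + 5*6) = 0/(-20 + 30) = 0/10 = 0*(1/10) = 0)
H(h, r) = 0
(1/(43 + H(3, 6)) - 39)**2 = (1/(43 + 0) - 39)**2 = (1/43 - 39)**2 = (-1676/43)**2 = 2808976/1849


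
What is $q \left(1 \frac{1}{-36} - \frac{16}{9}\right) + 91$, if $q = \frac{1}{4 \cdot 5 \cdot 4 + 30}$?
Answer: $\frac{72059}{792} \approx 90.984$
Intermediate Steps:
$q = \frac{1}{110}$ ($q = \frac{1}{20 \cdot 4 + 30} = \frac{1}{80 + 30} = \frac{1}{110} \approx 0.0090909$)
$q \left(1 \frac{1}{-36} - \frac{16}{9}\right) + 91 = \frac{1 \frac{1}{-36} - \frac{16}{9}}{110} + 91 = \frac{1 \left(- \frac{1}{36}\right) - \frac{16}{9}}{110} + 91 = \frac{- \frac{1}{36} - \frac{16}{9}}{110} + 91 = \frac{1}{110} \left(- \frac{65}{36}\right) + 91 = - \frac{13}{792} + 91 = \frac{72059}{792}$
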